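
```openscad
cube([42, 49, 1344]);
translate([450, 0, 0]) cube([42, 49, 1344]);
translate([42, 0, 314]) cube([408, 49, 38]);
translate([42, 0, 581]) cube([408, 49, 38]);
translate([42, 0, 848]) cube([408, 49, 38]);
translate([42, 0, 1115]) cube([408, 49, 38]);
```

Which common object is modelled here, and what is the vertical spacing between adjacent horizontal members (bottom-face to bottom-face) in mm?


A ladder. The rung spacing is 267 mm.

Two tall 42×49 posts with 4 short bars between them — a ladder. Adjacent rungs sit at z = 314 and z = 581, so the spacing is 581 − 314 = 267 mm.


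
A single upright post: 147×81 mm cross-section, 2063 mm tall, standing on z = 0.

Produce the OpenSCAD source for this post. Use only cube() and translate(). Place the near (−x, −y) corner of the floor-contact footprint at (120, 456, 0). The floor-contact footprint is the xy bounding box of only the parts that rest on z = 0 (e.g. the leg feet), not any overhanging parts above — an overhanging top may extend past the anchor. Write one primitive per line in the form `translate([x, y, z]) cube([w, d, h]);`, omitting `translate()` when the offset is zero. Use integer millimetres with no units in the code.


translate([120, 456, 0]) cube([147, 81, 2063]);


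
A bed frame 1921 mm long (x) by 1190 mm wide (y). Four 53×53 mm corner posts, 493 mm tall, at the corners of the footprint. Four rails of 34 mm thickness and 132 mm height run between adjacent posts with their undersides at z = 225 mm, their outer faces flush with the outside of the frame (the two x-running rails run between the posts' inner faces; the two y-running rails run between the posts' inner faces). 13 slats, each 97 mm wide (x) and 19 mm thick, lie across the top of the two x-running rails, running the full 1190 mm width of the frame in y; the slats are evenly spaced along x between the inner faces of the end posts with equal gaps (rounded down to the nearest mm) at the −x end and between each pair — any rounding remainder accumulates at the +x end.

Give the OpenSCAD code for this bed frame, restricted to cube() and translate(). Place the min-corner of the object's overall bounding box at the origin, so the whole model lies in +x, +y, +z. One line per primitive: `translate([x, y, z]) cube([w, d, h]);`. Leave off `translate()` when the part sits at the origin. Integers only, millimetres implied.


// slat z = rail_z + rail_h = 225 + 132 = 357
// slat gap = ⌊(1815 − 13·97) / 14⌋ = 39
cube([53, 53, 493]);
translate([0, 1137, 0]) cube([53, 53, 493]);
translate([1868, 0, 0]) cube([53, 53, 493]);
translate([1868, 1137, 0]) cube([53, 53, 493]);
translate([53, 0, 225]) cube([1815, 34, 132]);
translate([53, 1156, 225]) cube([1815, 34, 132]);
translate([0, 53, 225]) cube([34, 1084, 132]);
translate([1887, 53, 225]) cube([34, 1084, 132]);
translate([92, 0, 357]) cube([97, 1190, 19]);
translate([228, 0, 357]) cube([97, 1190, 19]);
translate([364, 0, 357]) cube([97, 1190, 19]);
translate([500, 0, 357]) cube([97, 1190, 19]);
translate([636, 0, 357]) cube([97, 1190, 19]);
translate([772, 0, 357]) cube([97, 1190, 19]);
translate([908, 0, 357]) cube([97, 1190, 19]);
translate([1044, 0, 357]) cube([97, 1190, 19]);
translate([1180, 0, 357]) cube([97, 1190, 19]);
translate([1316, 0, 357]) cube([97, 1190, 19]);
translate([1452, 0, 357]) cube([97, 1190, 19]);
translate([1588, 0, 357]) cube([97, 1190, 19]);
translate([1724, 0, 357]) cube([97, 1190, 19]);


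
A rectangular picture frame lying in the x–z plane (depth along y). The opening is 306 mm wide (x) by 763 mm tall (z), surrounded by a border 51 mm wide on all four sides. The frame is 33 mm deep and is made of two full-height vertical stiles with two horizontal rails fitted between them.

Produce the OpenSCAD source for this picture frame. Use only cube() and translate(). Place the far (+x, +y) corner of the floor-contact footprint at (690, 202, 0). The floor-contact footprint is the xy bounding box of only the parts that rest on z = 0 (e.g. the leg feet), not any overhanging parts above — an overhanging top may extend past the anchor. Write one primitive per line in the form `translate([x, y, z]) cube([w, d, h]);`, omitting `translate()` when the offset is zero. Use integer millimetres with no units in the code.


translate([282, 169, 0]) cube([51, 33, 865]);
translate([639, 169, 0]) cube([51, 33, 865]);
translate([333, 169, 0]) cube([306, 33, 51]);
translate([333, 169, 814]) cube([306, 33, 51]);


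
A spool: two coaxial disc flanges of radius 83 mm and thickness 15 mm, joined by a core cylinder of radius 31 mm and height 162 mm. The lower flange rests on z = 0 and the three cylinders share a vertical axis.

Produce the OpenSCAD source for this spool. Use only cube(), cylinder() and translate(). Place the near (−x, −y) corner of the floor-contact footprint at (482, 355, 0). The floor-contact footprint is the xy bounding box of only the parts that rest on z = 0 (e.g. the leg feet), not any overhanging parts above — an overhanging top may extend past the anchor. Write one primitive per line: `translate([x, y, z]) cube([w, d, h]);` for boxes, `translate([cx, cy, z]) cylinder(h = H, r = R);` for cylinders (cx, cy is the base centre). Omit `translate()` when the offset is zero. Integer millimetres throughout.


translate([565, 438, 0]) cylinder(h = 15, r = 83);
translate([565, 438, 15]) cylinder(h = 162, r = 31);
translate([565, 438, 177]) cylinder(h = 15, r = 83);


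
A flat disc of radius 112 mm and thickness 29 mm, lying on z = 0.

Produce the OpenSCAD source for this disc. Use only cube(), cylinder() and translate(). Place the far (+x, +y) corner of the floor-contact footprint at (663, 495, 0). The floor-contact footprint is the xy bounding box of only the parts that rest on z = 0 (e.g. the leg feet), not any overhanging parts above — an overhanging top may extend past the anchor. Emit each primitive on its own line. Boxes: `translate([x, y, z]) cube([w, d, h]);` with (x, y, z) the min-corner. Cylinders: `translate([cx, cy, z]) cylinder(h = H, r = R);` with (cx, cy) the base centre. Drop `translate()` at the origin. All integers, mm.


translate([551, 383, 0]) cylinder(h = 29, r = 112);


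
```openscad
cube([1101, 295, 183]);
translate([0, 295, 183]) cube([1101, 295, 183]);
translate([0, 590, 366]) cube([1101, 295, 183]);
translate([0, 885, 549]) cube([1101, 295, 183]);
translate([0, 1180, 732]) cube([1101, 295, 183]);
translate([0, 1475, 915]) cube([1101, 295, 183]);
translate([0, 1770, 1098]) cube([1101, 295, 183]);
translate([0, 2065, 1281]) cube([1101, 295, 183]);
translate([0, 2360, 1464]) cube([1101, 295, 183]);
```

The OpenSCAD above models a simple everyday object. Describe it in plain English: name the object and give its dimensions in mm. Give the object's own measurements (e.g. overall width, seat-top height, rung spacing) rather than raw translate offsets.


A straight staircase of 9 solid steps. Each step is 1101 mm wide (x), 295 mm deep (y, the going) and 183 mm tall (the rise). The first step rests on the floor; each subsequent step sits one going further in +y and one rise higher in +z, directly behind and above the previous step with no overlap.


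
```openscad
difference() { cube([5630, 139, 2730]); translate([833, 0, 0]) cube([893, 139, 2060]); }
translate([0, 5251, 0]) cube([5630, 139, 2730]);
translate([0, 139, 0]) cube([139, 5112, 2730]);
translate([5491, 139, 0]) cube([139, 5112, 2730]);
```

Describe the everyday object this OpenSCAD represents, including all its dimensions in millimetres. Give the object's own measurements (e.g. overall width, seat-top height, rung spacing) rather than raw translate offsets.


A single room: four walls, each 2730 mm tall and 139 mm thick, enclosing an outside footprint 5630×5390 mm (x × y), no floor or roof. The front and back walls (−y and +y sides) run the full x-width; the side walls fit between their inner faces. A door opening 893 mm wide and 2060 mm tall is cut through the front wall from the floor up, its −x edge 833 mm from the wall's −x end.


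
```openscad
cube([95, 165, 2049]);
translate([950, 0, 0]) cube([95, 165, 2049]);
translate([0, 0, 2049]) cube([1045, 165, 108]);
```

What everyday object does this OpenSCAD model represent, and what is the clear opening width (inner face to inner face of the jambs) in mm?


A door frame. The clear opening width is 855 mm.

Two 2049 mm tall posts with a header on top — a door frame. The left jamb is 95 mm wide at x = 0; the right jamb starts at x = 950. The clear opening is 950 − 95 = 855 mm.


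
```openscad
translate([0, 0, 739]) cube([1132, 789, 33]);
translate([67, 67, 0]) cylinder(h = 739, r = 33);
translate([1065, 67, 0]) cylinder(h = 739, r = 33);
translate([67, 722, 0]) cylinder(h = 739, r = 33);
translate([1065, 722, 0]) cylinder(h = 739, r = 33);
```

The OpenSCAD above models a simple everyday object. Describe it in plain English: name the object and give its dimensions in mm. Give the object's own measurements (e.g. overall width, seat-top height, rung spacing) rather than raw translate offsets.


A rectangular dining table. The top is 1132×789×33 mm with its upper surface at z = 772 mm. It stands on four round legs of 66 mm diameter, each leg's bounding box inset 34 mm from the nearest pair of top edges, running from the floor to the underside of the top.


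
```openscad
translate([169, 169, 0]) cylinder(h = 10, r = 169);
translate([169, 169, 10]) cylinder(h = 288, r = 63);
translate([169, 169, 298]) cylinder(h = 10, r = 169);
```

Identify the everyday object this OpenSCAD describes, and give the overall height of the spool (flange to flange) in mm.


A spool. The overall height is 308 mm.

Three coaxial cylinders, large–small–large — a spool. Two 10 mm flanges and a 288 mm core give 10 + 288 + 10 = 308 mm.


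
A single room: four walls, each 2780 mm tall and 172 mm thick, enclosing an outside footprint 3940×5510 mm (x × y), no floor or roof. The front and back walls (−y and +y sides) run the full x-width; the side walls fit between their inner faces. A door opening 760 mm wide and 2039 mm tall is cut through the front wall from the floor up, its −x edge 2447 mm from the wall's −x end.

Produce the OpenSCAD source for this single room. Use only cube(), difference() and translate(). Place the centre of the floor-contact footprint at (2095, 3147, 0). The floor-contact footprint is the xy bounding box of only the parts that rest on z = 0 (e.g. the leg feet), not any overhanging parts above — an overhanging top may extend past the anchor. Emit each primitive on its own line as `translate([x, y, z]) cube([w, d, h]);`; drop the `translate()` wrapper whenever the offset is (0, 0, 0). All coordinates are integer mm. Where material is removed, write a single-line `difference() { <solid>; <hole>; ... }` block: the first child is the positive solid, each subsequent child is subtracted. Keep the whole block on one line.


difference() { translate([125, 392, 0]) cube([3940, 172, 2780]); translate([2572, 392, 0]) cube([760, 172, 2039]); }
translate([125, 5730, 0]) cube([3940, 172, 2780]);
translate([125, 564, 0]) cube([172, 5166, 2780]);
translate([3893, 564, 0]) cube([172, 5166, 2780]);


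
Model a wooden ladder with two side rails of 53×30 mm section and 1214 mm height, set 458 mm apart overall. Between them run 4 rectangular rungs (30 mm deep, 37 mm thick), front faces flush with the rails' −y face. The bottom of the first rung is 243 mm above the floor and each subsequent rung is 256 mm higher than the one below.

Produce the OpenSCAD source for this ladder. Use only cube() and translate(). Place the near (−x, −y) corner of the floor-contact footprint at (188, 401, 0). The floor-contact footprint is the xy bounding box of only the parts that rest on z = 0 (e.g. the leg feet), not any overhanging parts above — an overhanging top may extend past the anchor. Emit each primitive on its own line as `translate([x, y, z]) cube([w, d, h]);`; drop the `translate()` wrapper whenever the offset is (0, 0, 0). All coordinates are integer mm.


// rung span = 458 - 2*53 = 352
// rung[k] z = 243 + k*256
translate([188, 401, 0]) cube([53, 30, 1214]);
translate([593, 401, 0]) cube([53, 30, 1214]);
translate([241, 401, 243]) cube([352, 30, 37]);
translate([241, 401, 499]) cube([352, 30, 37]);
translate([241, 401, 755]) cube([352, 30, 37]);
translate([241, 401, 1011]) cube([352, 30, 37]);


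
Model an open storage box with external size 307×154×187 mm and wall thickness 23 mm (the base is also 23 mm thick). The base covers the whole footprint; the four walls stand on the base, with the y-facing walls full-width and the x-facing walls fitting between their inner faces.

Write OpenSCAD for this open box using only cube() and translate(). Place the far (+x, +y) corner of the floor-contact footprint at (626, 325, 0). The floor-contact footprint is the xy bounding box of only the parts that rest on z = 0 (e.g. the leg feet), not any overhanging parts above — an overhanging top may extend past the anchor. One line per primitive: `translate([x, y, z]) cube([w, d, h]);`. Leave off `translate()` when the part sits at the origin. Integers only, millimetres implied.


translate([319, 171, 0]) cube([307, 154, 23]);
translate([319, 171, 23]) cube([307, 23, 164]);
translate([319, 302, 23]) cube([307, 23, 164]);
translate([319, 194, 23]) cube([23, 108, 164]);
translate([603, 194, 23]) cube([23, 108, 164]);


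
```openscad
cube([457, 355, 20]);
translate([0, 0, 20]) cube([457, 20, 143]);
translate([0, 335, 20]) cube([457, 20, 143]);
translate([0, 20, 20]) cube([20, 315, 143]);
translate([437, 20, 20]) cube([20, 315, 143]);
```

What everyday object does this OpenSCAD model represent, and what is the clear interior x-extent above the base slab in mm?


An open box. The internal width is 417 mm.

A 457×355 base slab with four walls standing on it — an open box. The base is 457 mm wide and the walls are 20 mm thick, so the internal width is 457 − 2 × 20 = 417 mm.


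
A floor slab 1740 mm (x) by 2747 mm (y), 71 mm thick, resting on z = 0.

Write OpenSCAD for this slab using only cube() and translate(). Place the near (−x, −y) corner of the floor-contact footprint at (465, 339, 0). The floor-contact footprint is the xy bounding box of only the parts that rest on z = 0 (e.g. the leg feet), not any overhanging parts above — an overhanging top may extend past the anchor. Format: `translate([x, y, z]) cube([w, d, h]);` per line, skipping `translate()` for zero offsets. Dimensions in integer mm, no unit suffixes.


translate([465, 339, 0]) cube([1740, 2747, 71]);


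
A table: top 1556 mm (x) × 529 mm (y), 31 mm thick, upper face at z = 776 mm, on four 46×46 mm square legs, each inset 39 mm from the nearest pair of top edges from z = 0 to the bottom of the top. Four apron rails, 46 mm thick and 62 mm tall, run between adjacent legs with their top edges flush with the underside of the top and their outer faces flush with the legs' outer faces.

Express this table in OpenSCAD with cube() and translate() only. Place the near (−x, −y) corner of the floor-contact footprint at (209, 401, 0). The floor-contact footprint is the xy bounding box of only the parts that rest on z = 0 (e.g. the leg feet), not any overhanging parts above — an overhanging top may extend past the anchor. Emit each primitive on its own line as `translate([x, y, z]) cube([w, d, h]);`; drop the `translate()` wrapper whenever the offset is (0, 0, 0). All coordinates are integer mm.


// leg_h = 776 - 31 = 745
// apron z = 745 - 62 = 683
translate([170, 362, 745]) cube([1556, 529, 31]);
translate([209, 401, 0]) cube([46, 46, 745]);
translate([1641, 401, 0]) cube([46, 46, 745]);
translate([209, 806, 0]) cube([46, 46, 745]);
translate([1641, 806, 0]) cube([46, 46, 745]);
translate([255, 401, 683]) cube([1386, 46, 62]);
translate([255, 806, 683]) cube([1386, 46, 62]);
translate([209, 447, 683]) cube([46, 359, 62]);
translate([1641, 447, 683]) cube([46, 359, 62]);


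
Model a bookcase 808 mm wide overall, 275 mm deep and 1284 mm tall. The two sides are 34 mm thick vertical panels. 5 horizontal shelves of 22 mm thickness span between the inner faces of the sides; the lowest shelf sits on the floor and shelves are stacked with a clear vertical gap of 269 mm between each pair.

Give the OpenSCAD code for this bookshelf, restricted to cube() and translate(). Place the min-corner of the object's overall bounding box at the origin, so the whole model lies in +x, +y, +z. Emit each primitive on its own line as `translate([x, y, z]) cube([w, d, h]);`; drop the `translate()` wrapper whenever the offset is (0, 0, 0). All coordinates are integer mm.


cube([34, 275, 1284]);
translate([774, 0, 0]) cube([34, 275, 1284]);
translate([34, 0, 0]) cube([740, 275, 22]);
translate([34, 0, 291]) cube([740, 275, 22]);
translate([34, 0, 582]) cube([740, 275, 22]);
translate([34, 0, 873]) cube([740, 275, 22]);
translate([34, 0, 1164]) cube([740, 275, 22]);


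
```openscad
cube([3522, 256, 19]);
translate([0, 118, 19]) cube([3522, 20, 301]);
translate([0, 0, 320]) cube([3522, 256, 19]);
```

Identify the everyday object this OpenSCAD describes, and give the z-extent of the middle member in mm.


An I-beam. The web height is 301 mm.

Two wide flanges with a thin centred web — an I-beam. Overall 339 mm minus two 19 mm flanges gives a web of 339 − 2·19 = 301 mm.


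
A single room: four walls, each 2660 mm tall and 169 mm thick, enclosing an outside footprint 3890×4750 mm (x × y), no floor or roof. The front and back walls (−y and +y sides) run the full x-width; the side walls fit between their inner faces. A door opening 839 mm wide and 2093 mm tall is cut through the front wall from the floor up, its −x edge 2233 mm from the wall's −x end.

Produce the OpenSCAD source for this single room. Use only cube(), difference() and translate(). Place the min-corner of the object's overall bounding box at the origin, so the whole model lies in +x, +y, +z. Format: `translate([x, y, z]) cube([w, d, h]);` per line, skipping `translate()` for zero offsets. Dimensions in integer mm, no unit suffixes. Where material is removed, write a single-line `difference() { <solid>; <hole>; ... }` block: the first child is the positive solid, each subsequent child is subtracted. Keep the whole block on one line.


difference() { cube([3890, 169, 2660]); translate([2233, 0, 0]) cube([839, 169, 2093]); }
translate([0, 4581, 0]) cube([3890, 169, 2660]);
translate([0, 169, 0]) cube([169, 4412, 2660]);
translate([3721, 169, 0]) cube([169, 4412, 2660]);


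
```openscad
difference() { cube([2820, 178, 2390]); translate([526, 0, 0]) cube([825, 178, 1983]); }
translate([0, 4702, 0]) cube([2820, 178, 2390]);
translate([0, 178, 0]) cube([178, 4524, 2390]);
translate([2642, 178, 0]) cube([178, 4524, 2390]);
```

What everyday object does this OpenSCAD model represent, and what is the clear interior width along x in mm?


A single room. The interior width is 2464 mm.

Four walls enclosing a rectangle with a door in the front wall — a room. Outside width 2820 minus two 178 mm walls gives 2464 mm.


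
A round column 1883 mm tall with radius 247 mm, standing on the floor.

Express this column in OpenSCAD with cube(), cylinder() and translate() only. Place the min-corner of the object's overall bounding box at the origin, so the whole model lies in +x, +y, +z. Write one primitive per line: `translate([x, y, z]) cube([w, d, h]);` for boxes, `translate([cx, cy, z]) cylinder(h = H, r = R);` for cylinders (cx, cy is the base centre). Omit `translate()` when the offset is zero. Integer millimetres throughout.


translate([247, 247, 0]) cylinder(h = 1883, r = 247);


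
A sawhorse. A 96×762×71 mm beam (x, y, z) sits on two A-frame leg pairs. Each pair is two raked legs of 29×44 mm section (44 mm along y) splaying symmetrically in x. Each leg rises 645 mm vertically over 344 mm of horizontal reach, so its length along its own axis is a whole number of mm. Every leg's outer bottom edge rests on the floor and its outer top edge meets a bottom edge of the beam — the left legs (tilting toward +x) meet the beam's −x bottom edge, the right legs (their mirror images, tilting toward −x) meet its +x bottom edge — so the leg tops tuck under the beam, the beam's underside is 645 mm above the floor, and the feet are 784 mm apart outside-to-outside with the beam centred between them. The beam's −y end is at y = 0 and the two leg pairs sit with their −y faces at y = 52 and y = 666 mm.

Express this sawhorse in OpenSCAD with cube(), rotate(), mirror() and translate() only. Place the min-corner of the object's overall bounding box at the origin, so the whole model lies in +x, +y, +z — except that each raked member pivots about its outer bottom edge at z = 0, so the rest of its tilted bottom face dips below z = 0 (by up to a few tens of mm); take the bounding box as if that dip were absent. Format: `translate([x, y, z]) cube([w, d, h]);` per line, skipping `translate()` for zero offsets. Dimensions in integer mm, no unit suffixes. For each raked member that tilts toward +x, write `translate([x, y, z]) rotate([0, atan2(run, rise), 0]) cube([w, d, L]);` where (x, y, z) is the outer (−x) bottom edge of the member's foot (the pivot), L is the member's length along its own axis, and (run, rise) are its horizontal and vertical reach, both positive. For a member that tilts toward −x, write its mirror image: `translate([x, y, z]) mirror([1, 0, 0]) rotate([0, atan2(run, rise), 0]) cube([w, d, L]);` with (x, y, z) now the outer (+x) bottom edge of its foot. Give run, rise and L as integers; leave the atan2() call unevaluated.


// leg length = √(344² + 645²) = 731
// right-leg outer foot x = 2·344 + 96 = 784
// beam min-corner = (344, 0, 645)
translate([344, 0, 645]) cube([96, 762, 71]);
translate([0, 52, 0]) rotate([0, atan2(344, 645), 0]) cube([29, 44, 731]);
translate([784, 52, 0]) mirror([1, 0, 0]) rotate([0, atan2(344, 645), 0]) cube([29, 44, 731]);
translate([0, 666, 0]) rotate([0, atan2(344, 645), 0]) cube([29, 44, 731]);
translate([784, 666, 0]) mirror([1, 0, 0]) rotate([0, atan2(344, 645), 0]) cube([29, 44, 731]);


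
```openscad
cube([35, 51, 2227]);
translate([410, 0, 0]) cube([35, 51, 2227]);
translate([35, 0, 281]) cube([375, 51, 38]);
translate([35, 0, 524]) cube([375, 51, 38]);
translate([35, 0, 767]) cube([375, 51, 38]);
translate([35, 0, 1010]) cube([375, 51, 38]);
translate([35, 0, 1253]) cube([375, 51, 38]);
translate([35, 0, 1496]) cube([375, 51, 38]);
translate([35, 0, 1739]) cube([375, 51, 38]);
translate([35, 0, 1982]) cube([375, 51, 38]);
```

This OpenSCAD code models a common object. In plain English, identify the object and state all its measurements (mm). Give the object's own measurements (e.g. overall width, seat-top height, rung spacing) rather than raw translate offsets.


A straight ladder. Two 35×51 mm vertical rails, 2227 mm tall, stand 445 mm apart (outside-to-outside) with their front faces coplanar on the −y side. 8 rungs, each 51 mm deep and 38 mm tall, span between the inner faces of the rails, front faces flush with the rails. The lowest rung's underside is at z = 281 mm and rungs are spaced 243 mm apart (underside to underside).


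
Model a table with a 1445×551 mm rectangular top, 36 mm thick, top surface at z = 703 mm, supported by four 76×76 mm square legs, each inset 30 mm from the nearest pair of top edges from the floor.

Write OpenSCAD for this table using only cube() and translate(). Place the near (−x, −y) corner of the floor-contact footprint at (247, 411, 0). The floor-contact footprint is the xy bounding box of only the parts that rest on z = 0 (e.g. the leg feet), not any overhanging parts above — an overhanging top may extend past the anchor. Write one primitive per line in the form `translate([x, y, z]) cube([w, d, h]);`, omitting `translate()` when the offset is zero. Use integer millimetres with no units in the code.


translate([217, 381, 667]) cube([1445, 551, 36]);
translate([247, 411, 0]) cube([76, 76, 667]);
translate([1556, 411, 0]) cube([76, 76, 667]);
translate([247, 826, 0]) cube([76, 76, 667]);
translate([1556, 826, 0]) cube([76, 76, 667]);


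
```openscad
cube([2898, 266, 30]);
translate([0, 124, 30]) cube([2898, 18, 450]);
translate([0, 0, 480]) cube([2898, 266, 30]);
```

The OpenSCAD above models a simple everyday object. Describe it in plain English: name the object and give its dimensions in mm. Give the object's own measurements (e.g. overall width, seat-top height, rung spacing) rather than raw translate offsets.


An I-beam lying along x, 2898 mm long. Overall section height 510 mm. Two flanges 266 mm wide (y) and 30 mm thick, one on the floor and one at the top; a web 18 mm thick runs between them, centred on the flange width.


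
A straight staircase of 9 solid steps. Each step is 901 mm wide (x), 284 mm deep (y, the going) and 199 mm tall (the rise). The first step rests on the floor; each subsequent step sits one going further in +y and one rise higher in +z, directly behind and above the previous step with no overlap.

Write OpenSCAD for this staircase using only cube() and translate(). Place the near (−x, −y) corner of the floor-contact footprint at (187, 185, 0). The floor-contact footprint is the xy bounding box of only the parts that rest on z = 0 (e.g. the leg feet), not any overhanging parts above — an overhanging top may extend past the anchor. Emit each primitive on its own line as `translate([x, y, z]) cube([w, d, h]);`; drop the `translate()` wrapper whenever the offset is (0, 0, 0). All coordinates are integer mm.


translate([187, 185, 0]) cube([901, 284, 199]);
translate([187, 469, 199]) cube([901, 284, 199]);
translate([187, 753, 398]) cube([901, 284, 199]);
translate([187, 1037, 597]) cube([901, 284, 199]);
translate([187, 1321, 796]) cube([901, 284, 199]);
translate([187, 1605, 995]) cube([901, 284, 199]);
translate([187, 1889, 1194]) cube([901, 284, 199]);
translate([187, 2173, 1393]) cube([901, 284, 199]);
translate([187, 2457, 1592]) cube([901, 284, 199]);


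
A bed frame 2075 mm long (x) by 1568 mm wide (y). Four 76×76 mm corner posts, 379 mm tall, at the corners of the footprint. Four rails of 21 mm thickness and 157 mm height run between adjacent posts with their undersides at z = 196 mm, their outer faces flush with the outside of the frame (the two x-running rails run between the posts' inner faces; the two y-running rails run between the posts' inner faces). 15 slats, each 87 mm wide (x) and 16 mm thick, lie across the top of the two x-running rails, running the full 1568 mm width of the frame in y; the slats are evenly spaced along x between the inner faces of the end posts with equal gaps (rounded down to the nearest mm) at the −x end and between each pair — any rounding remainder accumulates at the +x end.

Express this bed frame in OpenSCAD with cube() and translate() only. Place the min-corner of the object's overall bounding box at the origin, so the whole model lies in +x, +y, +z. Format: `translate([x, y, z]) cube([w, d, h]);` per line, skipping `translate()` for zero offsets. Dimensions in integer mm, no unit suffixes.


cube([76, 76, 379]);
translate([0, 1492, 0]) cube([76, 76, 379]);
translate([1999, 0, 0]) cube([76, 76, 379]);
translate([1999, 1492, 0]) cube([76, 76, 379]);
translate([76, 0, 196]) cube([1923, 21, 157]);
translate([76, 1547, 196]) cube([1923, 21, 157]);
translate([0, 76, 196]) cube([21, 1416, 157]);
translate([2054, 76, 196]) cube([21, 1416, 157]);
translate([114, 0, 353]) cube([87, 1568, 16]);
translate([239, 0, 353]) cube([87, 1568, 16]);
translate([364, 0, 353]) cube([87, 1568, 16]);
translate([489, 0, 353]) cube([87, 1568, 16]);
translate([614, 0, 353]) cube([87, 1568, 16]);
translate([739, 0, 353]) cube([87, 1568, 16]);
translate([864, 0, 353]) cube([87, 1568, 16]);
translate([989, 0, 353]) cube([87, 1568, 16]);
translate([1114, 0, 353]) cube([87, 1568, 16]);
translate([1239, 0, 353]) cube([87, 1568, 16]);
translate([1364, 0, 353]) cube([87, 1568, 16]);
translate([1489, 0, 353]) cube([87, 1568, 16]);
translate([1614, 0, 353]) cube([87, 1568, 16]);
translate([1739, 0, 353]) cube([87, 1568, 16]);
translate([1864, 0, 353]) cube([87, 1568, 16]);


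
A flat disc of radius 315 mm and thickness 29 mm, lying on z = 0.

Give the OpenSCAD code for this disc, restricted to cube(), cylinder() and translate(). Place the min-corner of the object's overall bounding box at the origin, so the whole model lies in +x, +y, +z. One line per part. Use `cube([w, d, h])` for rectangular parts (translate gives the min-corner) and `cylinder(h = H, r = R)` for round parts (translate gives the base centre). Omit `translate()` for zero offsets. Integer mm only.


translate([315, 315, 0]) cylinder(h = 29, r = 315);


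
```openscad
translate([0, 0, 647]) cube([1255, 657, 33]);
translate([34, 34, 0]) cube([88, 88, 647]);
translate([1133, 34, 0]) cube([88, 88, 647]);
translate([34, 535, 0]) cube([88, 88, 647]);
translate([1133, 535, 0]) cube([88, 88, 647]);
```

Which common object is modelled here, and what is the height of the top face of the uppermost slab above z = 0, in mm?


A table. The table height is 680 mm.

A 1255×657×33 slab sits at z = 647 on four 88 mm square posts — a table. The top surface is at 647 + 33 = 680 mm.


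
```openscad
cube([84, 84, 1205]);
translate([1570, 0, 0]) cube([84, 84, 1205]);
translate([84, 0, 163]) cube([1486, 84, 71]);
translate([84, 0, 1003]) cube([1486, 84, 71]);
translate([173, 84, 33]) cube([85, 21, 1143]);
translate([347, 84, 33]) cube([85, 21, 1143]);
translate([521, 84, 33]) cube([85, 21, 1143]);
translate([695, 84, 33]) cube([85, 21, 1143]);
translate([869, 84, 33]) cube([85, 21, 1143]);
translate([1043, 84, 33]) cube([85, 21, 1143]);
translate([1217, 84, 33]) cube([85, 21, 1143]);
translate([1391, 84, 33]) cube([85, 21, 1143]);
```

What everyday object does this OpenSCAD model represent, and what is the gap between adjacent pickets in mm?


A fence section. The picket gap is 89 mm.

Two posts, two rails, 8 pickets — a fence section. Span 1486 mm holds 8 pickets of 85 mm with 9 equal gaps: ⌊(1486 − 8·85) / 9⌋ = 89 mm.


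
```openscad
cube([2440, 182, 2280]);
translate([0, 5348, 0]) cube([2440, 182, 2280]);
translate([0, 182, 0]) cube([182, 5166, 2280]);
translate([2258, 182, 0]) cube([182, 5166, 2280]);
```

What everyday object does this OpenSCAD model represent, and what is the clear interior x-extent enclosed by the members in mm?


A house (or room) frame. The interior width is 2076 mm.

Four 2280 mm walls enclosing a rectangle with no floor or roof — a room or house frame. Outside width is 2440 mm and wall thickness is 182 mm, so the interior width is 2440 − 2 × 182 = 2076 mm.


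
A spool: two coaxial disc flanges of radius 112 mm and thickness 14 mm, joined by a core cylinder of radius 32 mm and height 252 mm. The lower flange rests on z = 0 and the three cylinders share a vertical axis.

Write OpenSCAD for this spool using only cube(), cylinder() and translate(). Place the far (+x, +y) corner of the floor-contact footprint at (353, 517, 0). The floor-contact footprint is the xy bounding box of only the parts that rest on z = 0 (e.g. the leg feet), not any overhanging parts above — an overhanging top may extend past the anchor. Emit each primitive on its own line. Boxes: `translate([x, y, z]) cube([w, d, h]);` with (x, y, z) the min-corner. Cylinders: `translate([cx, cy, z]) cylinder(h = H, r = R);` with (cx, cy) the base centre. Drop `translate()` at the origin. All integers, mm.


translate([241, 405, 0]) cylinder(h = 14, r = 112);
translate([241, 405, 14]) cylinder(h = 252, r = 32);
translate([241, 405, 266]) cylinder(h = 14, r = 112);


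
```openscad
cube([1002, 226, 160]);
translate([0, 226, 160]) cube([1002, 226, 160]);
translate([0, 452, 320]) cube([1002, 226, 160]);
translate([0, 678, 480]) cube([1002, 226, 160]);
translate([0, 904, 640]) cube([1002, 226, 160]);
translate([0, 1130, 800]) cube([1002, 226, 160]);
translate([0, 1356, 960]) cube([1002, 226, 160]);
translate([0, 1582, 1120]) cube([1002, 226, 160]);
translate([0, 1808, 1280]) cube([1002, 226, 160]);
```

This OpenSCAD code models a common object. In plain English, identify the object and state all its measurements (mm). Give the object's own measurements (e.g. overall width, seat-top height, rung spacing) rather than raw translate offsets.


A straight staircase of 9 solid steps. Each step is 1002 mm wide (x), 226 mm deep (y, the going) and 160 mm tall (the rise). The first step rests on the floor; each subsequent step sits one going further in +y and one rise higher in +z, directly behind and above the previous step with no overlap.


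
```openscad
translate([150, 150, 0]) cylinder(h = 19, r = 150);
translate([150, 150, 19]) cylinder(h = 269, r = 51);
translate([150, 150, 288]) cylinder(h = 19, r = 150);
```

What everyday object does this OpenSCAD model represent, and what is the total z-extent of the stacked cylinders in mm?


A spool. The overall height is 307 mm.

Three coaxial cylinders, large–small–large — a spool. Two 19 mm flanges and a 269 mm core give 19 + 269 + 19 = 307 mm.


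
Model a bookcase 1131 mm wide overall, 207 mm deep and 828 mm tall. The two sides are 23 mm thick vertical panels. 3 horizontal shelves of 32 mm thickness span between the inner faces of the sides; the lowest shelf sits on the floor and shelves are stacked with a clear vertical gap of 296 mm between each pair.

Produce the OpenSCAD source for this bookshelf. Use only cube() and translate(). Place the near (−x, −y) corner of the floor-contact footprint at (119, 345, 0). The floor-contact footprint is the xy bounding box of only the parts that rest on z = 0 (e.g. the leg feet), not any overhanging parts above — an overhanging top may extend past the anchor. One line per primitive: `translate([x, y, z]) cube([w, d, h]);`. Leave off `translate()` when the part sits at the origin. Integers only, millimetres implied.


translate([119, 345, 0]) cube([23, 207, 828]);
translate([1227, 345, 0]) cube([23, 207, 828]);
translate([142, 345, 0]) cube([1085, 207, 32]);
translate([142, 345, 328]) cube([1085, 207, 32]);
translate([142, 345, 656]) cube([1085, 207, 32]);


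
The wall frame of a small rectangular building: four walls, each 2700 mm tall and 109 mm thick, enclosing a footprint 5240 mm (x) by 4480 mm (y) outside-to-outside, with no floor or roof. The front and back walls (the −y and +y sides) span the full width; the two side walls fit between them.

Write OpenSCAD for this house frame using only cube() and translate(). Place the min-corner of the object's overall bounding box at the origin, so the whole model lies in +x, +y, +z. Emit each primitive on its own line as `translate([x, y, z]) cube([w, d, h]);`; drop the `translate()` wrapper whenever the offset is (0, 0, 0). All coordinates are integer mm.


cube([5240, 109, 2700]);
translate([0, 4371, 0]) cube([5240, 109, 2700]);
translate([0, 109, 0]) cube([109, 4262, 2700]);
translate([5131, 109, 0]) cube([109, 4262, 2700]);


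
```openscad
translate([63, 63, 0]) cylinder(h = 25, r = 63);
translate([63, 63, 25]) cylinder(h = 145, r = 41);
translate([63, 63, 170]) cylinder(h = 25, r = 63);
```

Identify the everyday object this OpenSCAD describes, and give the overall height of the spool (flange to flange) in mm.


A spool. The overall height is 195 mm.

Three coaxial cylinders, large–small–large — a spool. Two 25 mm flanges and a 145 mm core give 25 + 145 + 25 = 195 mm.


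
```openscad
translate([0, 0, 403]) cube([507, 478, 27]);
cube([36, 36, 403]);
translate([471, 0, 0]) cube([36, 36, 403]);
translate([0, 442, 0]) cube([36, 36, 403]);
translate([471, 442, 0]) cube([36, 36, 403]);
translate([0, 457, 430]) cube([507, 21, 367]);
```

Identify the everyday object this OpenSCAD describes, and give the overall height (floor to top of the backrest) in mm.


A chair. The overall height is 797 mm.

A slab on four corner posts with a tall panel at the back — a chair. The seat slab sits at z = 403 with thickness 27, and the 367 mm backrest starts at the seat top, so the overall height is 403 + 27 + 367 = 797 mm.


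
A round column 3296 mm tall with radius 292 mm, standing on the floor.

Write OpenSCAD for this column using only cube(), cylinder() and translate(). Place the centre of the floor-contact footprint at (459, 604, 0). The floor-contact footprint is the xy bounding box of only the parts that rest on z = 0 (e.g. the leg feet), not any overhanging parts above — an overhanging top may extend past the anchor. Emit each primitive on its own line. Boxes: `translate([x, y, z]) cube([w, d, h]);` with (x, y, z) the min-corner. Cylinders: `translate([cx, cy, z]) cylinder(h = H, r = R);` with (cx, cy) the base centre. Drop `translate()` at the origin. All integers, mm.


translate([459, 604, 0]) cylinder(h = 3296, r = 292);


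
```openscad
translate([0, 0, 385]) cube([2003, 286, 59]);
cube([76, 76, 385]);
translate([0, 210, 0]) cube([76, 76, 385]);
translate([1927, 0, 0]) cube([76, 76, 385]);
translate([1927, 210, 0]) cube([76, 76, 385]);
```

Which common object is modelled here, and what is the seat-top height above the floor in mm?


A bench. The seat-top height is 444 mm.

A long slab on four corner posts — a bench. The slab sits at z = 385 with thickness 59, so the top is 385 + 59 = 444 mm.


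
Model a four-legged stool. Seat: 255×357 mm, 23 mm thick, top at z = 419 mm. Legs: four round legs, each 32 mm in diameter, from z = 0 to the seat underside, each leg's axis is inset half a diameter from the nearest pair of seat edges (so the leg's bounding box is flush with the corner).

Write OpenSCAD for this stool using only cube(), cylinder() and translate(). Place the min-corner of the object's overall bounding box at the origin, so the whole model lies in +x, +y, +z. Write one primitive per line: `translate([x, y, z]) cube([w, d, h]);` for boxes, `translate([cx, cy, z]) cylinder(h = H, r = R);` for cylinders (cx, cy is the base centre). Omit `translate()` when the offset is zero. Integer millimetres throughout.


translate([0, 0, 396]) cube([255, 357, 23]);
translate([16, 16, 0]) cylinder(h = 396, r = 16);
translate([239, 16, 0]) cylinder(h = 396, r = 16);
translate([16, 341, 0]) cylinder(h = 396, r = 16);
translate([239, 341, 0]) cylinder(h = 396, r = 16);


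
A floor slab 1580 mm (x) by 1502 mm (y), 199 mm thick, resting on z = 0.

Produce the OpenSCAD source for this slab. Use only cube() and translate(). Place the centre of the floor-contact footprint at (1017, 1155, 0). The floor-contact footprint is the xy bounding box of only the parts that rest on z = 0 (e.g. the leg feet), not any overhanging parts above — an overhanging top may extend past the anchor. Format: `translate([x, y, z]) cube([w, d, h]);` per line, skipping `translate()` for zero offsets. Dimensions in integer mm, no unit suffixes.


translate([227, 404, 0]) cube([1580, 1502, 199]);


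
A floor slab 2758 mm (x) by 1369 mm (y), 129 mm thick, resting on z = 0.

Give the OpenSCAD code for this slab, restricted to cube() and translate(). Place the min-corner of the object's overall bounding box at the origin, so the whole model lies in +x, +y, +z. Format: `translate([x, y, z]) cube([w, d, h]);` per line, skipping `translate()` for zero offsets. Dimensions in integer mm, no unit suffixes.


cube([2758, 1369, 129]);


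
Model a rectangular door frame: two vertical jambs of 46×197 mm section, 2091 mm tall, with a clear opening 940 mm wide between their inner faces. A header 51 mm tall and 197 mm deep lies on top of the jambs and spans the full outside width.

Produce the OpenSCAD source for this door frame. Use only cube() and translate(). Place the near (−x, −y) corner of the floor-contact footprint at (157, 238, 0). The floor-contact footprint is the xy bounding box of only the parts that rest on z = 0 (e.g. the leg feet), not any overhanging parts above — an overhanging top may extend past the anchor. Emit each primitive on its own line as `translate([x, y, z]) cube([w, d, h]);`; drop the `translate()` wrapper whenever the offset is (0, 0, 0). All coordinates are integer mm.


translate([157, 238, 0]) cube([46, 197, 2091]);
translate([1143, 238, 0]) cube([46, 197, 2091]);
translate([157, 238, 2091]) cube([1032, 197, 51]);
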